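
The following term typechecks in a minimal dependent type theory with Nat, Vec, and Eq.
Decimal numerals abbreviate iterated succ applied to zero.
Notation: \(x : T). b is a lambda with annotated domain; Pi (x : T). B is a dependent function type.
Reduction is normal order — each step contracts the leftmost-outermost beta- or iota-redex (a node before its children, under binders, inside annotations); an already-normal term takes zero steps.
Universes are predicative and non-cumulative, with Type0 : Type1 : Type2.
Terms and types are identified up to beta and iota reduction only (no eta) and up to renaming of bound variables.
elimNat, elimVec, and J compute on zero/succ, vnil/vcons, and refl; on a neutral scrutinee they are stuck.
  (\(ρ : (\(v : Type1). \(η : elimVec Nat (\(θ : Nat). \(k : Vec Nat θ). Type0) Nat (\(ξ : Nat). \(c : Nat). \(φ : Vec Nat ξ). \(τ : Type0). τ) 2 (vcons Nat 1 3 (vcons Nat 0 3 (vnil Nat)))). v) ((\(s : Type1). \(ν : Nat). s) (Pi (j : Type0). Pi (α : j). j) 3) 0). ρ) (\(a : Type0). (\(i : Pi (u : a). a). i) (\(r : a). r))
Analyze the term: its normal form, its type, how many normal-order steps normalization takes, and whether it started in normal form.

resulting normal form:
  \(ρ : Type0). \(v : ρ). v
inferred type:
  Pi (ρ : Type0). Pi (v : ρ). ρ
reduction steps (normal order): 2
started in normal form: no
first contracted redex: a beta-redex


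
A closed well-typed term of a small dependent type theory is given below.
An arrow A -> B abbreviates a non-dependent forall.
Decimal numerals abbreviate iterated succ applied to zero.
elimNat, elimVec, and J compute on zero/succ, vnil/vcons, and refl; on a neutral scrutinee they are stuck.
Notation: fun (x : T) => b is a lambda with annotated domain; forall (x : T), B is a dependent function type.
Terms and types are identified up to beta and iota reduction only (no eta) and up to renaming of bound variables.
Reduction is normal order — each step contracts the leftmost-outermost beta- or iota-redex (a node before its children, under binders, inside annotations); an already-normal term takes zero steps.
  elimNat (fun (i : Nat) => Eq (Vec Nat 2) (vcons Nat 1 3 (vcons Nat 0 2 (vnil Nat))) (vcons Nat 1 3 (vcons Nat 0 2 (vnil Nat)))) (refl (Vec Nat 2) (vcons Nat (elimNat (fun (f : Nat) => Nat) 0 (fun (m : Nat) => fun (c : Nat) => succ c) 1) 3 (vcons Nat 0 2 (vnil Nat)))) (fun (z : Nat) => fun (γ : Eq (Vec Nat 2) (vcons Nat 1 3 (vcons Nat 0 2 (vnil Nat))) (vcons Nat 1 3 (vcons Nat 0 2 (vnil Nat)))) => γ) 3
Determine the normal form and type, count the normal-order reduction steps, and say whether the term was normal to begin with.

resulting normal form:
  refl (Vec Nat 2) (vcons Nat 1 3 (vcons Nat 0 2 (vnil Nat)))
type:
  Eq (Vec Nat 2) (vcons Nat 1 3 (vcons Nat 0 2 (vnil Nat))) (vcons Nat 1 3 (vcons Nat 0 2 (vnil Nat)))
normal-order step count: 14
already normal: no
first redex: an elimNat iota-redex


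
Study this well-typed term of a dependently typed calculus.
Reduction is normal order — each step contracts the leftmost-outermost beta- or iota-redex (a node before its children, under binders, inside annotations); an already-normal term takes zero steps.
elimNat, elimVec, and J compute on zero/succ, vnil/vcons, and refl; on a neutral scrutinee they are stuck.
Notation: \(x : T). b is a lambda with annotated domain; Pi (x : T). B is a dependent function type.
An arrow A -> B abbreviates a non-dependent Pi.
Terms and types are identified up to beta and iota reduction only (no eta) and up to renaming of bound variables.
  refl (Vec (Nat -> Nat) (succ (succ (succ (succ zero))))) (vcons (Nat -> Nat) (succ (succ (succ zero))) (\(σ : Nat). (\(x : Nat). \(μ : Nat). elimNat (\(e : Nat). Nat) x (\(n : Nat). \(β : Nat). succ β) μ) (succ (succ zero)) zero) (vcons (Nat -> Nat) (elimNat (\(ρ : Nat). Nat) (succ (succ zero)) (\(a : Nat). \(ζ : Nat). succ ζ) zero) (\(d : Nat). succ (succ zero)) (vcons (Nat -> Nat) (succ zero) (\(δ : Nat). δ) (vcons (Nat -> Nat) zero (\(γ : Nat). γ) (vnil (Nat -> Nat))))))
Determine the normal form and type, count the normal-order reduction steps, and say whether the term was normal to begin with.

normal form:
  refl (Vec (Nat -> Nat) (succ (succ (succ (succ zero))))) (vcons (Nat -> Nat) (succ (succ (succ zero))) (\(σ : Nat). succ (succ zero)) (vcons (Nat -> Nat) (succ (succ zero)) (\(x : Nat). succ (succ zero)) (vcons (Nat -> Nat) (succ zero) (\(μ : Nat). μ) (vcons (Nat -> Nat) zero (\(e : Nat). e) (vnil (Nat -> Nat))))))
type:
  Eq (Vec (Nat -> Nat) (succ (succ (succ (succ zero))))) (vcons (Nat -> Nat) (succ (succ (succ zero))) (\(σ : Nat). succ (succ zero)) (vcons (Nat -> Nat) (succ (succ zero)) (\(x : Nat). succ (succ zero)) (vcons (Nat -> Nat) (succ zero) (\(μ : Nat). μ) (vcons (Nat -> Nat) zero (\(e : Nat). e) (vnil (Nat -> Nat)))))) (vcons (Nat -> Nat) (succ (succ (succ zero))) (\(n : Nat). succ (succ zero)) (vcons (Nat -> Nat) (succ (succ zero)) (\(β : Nat). succ (succ zero)) (vcons (Nat -> Nat) (succ zero) (\(ρ : Nat). ρ) (vcons (Nat -> Nat) zero (\(a : Nat). a) (vnil (Nat -> Nat))))))
reduction steps (normal order): 4
started in normal form: no
first redex: a beta-redex


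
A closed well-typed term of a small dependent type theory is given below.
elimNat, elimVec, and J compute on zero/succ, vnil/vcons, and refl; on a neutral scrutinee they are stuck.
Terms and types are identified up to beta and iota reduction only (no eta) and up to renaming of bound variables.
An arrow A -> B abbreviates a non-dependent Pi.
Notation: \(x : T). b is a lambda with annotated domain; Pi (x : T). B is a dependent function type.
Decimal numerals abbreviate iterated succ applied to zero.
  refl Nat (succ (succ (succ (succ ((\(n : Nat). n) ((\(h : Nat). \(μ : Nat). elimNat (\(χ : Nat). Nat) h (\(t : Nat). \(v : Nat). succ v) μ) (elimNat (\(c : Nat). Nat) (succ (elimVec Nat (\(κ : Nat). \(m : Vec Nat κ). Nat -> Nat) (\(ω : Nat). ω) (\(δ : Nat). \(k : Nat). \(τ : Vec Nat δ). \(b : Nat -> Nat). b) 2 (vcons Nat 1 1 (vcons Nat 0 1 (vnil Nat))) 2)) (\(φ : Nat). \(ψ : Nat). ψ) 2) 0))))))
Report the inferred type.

type:
  Eq Nat 7 7


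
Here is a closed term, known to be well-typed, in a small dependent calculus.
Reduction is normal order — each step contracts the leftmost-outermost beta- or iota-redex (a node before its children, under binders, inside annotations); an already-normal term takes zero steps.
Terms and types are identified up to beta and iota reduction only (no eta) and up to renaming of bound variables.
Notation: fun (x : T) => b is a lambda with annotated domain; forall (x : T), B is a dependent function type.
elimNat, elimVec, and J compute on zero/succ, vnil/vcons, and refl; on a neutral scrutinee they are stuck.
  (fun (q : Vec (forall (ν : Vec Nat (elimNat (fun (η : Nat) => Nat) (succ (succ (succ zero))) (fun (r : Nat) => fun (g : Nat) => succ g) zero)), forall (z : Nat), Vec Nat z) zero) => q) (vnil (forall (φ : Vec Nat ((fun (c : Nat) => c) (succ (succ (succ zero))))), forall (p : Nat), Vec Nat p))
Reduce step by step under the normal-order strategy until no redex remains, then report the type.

reduction (normal order):
  (fun (q : Vec (forall (ν : Vec Nat (elimNat (fun (η : Nat) => Nat) (succ (succ (succ zero))) (fun (r : Nat) => fun (g : Nat) => succ g) zero)), forall (z : Nat), Vec Nat z) zero) => q) (vnil (forall (φ : Vec Nat ((fun (c : Nat) => c) (succ (succ (succ zero))))), forall (p : Nat), Vec Nat p))
  ~> vnil (forall (q : Vec Nat ((fun (ν : Nat) => ν) (succ (succ (succ zero))))), forall (η : Nat), Vec Nat η)
  ~> vnil (forall (q : Vec Nat (succ (succ (succ zero)))), forall (ν : Nat), Vec Nat ν)
inferred type:
  Vec (forall (q : Vec Nat (succ (succ (succ zero)))), forall (ν : Nat), Vec Nat ν) zero


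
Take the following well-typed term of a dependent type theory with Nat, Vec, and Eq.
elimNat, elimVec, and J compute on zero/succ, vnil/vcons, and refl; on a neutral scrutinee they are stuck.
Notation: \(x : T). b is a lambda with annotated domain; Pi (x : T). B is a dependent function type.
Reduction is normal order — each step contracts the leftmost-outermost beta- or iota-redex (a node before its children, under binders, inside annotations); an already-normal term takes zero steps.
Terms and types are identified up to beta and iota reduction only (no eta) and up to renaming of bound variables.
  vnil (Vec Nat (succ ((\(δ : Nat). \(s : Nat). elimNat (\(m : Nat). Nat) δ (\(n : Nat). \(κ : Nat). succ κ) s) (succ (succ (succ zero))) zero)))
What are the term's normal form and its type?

resulting normal form:
  vnil (Vec Nat (succ (succ (succ (succ zero)))))
type:
  Vec (Vec Nat (succ (succ (succ (succ zero))))) zero


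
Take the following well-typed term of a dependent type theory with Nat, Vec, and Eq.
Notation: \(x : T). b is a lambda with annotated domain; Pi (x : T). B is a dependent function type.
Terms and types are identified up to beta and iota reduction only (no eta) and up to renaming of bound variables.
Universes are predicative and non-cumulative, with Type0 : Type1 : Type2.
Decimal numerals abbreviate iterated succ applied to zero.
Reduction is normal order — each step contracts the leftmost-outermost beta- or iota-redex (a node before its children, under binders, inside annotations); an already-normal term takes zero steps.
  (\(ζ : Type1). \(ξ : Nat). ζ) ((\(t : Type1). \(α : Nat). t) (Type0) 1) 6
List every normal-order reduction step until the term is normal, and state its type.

reduction (normal order):
  (\(ζ : Type1). \(ξ : Nat). ζ) ((\(t : Type1). \(α : Nat). t) (Type0) 1) 6
  ~> (\(ζ : Nat). (\(ξ : Type1). \(t : Nat). ξ) (Type0) 1) 6
  ~> (\(ζ : Type1). \(ξ : Nat). ζ) (Type0) 1
  ~> (\(ζ : Nat). Type0) 1
  ~> Type0
the term's type:
  Type1


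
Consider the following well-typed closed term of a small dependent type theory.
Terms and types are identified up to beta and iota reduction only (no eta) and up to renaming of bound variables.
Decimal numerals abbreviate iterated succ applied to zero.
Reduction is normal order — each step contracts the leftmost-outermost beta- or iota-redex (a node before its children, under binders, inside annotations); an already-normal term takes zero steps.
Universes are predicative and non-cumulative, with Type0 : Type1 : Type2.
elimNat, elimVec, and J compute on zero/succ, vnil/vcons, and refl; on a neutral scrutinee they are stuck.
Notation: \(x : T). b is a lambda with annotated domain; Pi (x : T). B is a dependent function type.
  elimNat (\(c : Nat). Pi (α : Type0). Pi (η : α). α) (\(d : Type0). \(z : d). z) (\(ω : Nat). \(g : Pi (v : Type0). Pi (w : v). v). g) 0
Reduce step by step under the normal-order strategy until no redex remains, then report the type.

reduction (normal order):
  elimNat (\(c : Nat). Pi (α : Type0). Pi (η : α). α) (\(d : Type0). \(z : d). z) (\(ω : Nat). \(g : Pi (v : Type0). Pi (w : v). v). g) 0
  ~> \(c : Type0). \(α : c). α
type:
  Pi (c : Type0). Pi (α : c). c


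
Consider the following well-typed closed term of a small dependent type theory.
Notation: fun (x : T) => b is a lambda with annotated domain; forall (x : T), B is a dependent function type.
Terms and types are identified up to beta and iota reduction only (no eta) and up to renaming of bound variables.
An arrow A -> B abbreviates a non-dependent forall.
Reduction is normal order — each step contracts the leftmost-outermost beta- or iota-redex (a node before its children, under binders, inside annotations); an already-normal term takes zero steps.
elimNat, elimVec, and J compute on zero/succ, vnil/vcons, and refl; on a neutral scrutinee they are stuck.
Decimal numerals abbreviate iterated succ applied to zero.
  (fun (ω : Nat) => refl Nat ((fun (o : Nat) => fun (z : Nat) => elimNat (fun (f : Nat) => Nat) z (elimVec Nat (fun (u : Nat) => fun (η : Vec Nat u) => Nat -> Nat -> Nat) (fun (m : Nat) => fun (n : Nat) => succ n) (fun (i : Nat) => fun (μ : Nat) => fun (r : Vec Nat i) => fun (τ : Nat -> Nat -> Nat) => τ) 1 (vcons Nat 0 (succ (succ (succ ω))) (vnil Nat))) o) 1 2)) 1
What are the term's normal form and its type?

normal form:
  refl Nat 3
the term's type:
  Eq Nat 3 3
observation: the leftmost-outermost redex is a beta-redex, and normalization takes 13 steps.


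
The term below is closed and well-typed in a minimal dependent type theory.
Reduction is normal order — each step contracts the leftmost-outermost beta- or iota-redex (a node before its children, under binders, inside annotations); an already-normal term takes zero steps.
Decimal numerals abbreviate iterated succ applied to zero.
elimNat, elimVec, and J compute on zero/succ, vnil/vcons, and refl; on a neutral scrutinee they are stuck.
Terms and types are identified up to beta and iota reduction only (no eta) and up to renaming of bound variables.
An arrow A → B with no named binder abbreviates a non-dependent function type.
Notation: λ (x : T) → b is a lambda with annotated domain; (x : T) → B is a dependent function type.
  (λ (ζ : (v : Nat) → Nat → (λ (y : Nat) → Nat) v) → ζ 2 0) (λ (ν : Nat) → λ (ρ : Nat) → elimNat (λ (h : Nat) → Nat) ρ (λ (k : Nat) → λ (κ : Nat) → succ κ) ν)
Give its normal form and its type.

reduced normal form:
  2
inferred type:
  Nat


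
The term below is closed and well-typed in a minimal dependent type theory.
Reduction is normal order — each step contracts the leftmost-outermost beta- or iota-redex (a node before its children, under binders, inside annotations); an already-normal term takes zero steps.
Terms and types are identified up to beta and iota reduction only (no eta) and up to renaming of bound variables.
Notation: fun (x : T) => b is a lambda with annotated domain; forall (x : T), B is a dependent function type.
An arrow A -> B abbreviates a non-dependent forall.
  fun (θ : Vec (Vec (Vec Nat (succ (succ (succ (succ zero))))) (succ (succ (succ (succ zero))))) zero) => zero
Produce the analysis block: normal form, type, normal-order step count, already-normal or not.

reduced normal form:
  fun (θ : Vec (Vec (Vec Nat (succ (succ (succ (succ zero))))) (succ (succ (succ (succ zero))))) zero) => zero
type:
  Vec (Vec (Vec Nat (succ (succ (succ (succ zero))))) (succ (succ (succ (succ zero))))) zero -> Nat
normal-order step count: 0
started in normal form: yes


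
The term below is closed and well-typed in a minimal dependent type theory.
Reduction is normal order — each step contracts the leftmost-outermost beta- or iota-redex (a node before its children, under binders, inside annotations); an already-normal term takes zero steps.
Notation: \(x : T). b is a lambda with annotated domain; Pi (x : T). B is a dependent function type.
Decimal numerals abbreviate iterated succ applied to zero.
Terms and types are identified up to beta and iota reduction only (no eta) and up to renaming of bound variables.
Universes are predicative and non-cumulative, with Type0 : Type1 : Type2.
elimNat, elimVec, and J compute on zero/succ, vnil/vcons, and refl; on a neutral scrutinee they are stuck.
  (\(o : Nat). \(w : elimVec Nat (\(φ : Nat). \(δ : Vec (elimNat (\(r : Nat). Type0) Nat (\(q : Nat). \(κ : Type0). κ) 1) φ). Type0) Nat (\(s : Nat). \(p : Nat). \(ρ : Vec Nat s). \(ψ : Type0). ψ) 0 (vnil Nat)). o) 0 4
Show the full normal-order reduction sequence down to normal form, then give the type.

reduction (normal order):
  (\(o : Nat). \(w : elimVec Nat (\(φ : Nat). \(δ : Vec (elimNat (\(r : Nat). Type0) Nat (\(q : Nat). \(κ : Type0). κ) 1) φ). Type0) Nat (\(s : Nat). \(p : Nat). \(ρ : Vec Nat s). \(ψ : Type0). ψ) 0 (vnil Nat)). o) 0 4
  ~> (\(o : elimVec Nat (\(w : Nat). \(φ : Vec (elimNat (\(δ : Nat). Type0) Nat (\(r : Nat). \(q : Type0). q) 1) w). Type0) Nat (\(κ : Nat). \(s : Nat). \(p : Vec Nat κ). \(ρ : Type0). ρ) 0 (vnil Nat)). 0) 4
  ~> 0
the term's type:
  Nat


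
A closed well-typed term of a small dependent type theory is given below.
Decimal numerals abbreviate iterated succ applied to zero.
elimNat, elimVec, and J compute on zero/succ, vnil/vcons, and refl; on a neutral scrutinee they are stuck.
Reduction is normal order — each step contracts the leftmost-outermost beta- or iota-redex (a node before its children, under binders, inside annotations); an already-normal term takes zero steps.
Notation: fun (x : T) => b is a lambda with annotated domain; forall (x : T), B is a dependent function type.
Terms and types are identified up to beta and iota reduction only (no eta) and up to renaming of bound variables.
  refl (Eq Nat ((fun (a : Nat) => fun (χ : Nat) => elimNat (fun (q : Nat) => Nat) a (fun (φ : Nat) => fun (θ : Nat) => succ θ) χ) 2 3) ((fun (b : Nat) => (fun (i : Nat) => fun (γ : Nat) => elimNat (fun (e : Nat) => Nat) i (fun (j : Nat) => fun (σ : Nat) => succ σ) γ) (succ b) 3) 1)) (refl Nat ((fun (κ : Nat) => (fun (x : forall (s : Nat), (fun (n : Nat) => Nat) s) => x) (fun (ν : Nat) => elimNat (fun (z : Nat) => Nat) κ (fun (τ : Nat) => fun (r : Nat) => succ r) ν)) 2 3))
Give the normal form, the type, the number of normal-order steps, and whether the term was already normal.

resulting normal form:
  refl (Eq Nat 5 5) (refl Nat 5)
inferred type:
  Eq (Eq Nat 5 5) (refl Nat 5) (refl Nat 5)
steps to reach normal form (normal order): 38
started in normal form: no
first redex: a beta-redex


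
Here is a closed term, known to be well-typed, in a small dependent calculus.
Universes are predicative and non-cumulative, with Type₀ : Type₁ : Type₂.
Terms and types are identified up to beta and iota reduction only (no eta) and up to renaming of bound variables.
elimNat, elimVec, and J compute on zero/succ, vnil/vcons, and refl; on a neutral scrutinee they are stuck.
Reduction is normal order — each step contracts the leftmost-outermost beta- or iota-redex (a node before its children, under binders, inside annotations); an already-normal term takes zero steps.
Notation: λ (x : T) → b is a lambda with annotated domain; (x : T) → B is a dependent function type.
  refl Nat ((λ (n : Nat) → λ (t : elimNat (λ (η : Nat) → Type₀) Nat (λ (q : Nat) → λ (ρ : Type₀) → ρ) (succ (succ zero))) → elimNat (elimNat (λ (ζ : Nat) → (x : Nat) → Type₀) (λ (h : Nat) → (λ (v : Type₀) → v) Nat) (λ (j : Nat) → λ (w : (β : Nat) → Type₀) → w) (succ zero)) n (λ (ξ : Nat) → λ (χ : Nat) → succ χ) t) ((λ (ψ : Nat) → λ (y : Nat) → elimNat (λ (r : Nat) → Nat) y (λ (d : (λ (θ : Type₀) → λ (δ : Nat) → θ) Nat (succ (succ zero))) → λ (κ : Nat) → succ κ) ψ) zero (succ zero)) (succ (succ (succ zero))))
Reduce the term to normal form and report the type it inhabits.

normal form:
  refl Nat (succ (succ (succ (succ zero))))
the term's type:
  Eq Nat (succ (succ (succ (succ zero)))) (succ (succ (succ (succ zero))))


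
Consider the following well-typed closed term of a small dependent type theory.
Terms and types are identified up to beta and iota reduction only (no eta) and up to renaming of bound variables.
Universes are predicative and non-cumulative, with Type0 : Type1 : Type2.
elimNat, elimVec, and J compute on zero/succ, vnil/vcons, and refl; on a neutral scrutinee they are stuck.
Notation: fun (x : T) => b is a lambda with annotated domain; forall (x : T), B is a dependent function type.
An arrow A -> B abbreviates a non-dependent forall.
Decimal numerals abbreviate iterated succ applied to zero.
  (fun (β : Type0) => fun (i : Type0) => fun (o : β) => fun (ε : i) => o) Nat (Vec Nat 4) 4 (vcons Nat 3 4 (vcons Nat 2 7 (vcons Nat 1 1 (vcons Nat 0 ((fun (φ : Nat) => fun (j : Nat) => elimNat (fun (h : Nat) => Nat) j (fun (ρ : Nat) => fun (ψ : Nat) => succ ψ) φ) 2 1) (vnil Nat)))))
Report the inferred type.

the term's type:
  Nat


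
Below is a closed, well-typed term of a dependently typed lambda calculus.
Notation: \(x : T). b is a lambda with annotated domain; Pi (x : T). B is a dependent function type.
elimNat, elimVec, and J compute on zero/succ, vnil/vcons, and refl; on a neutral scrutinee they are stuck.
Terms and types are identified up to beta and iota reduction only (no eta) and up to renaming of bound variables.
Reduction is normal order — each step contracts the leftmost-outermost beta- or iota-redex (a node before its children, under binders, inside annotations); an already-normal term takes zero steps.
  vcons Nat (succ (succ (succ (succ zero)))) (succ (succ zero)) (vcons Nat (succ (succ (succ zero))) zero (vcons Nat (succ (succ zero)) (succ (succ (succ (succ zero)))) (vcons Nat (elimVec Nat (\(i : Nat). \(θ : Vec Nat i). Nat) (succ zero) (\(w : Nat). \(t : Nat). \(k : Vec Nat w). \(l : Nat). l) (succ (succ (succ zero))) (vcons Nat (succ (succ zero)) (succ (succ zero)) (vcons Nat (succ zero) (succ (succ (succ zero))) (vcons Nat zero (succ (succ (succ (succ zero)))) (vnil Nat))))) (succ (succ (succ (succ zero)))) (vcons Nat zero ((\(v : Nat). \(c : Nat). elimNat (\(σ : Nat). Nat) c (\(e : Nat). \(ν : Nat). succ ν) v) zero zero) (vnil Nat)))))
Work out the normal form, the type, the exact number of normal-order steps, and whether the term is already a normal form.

normal form:
  vcons Nat (succ (succ (succ (succ zero)))) (succ (succ zero)) (vcons Nat (succ (succ (succ zero))) zero (vcons Nat (succ (succ zero)) (succ (succ (succ (succ zero)))) (vcons Nat (succ zero) (succ (succ (succ (succ zero)))) (vcons Nat zero zero (vnil Nat)))))
type:
  Vec Nat (succ (succ (succ (succ (succ zero)))))
reduction steps (normal order): 19
started in normal form: no
first redex: an elimVec iota-redex


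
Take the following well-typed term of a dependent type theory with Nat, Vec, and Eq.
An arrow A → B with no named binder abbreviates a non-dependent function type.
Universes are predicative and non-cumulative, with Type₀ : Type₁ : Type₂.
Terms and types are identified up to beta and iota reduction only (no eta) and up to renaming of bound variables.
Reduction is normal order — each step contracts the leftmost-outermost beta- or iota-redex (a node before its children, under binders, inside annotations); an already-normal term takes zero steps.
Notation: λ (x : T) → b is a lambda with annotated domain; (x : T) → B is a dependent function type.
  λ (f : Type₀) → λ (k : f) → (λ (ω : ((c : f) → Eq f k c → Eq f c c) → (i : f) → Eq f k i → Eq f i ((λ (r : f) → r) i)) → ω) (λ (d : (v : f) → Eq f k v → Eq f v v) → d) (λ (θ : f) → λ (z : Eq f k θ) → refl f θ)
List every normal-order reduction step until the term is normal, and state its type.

normal-order reduction:
  λ (f : Type₀) → λ (k : f) → (λ (ω : ((c : f) → Eq f k c → Eq f c c) → (i : f) → Eq f k i → Eq f i ((λ (r : f) → r) i)) → ω) (λ (d : (v : f) → Eq f k v → Eq f v v) → d) (λ (θ : f) → λ (z : Eq f k θ) → refl f θ)
  ~> λ (f : Type₀) → λ (k : f) → (λ (ω : (c : f) → Eq f k c → Eq f c c) → ω) (λ (i : f) → λ (r : Eq f k i) → refl f i)
  ~> λ (f : Type₀) → λ (k : f) → λ (ω : f) → λ (c : Eq f k ω) → refl f ω
type:
  (f : Type₀) → (k : f) → (ω : f) → Eq f k ω → Eq f ω ω


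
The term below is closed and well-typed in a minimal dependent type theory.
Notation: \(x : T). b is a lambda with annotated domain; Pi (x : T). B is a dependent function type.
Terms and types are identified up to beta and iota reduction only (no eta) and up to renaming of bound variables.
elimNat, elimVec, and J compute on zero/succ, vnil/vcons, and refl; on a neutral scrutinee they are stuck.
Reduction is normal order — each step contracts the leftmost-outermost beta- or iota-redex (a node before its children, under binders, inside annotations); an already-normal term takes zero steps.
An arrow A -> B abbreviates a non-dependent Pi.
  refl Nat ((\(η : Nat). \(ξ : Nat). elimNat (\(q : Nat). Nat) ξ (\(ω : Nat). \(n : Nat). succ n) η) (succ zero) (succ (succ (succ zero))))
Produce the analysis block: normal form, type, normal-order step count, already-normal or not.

reduced normal form:
  refl Nat (succ (succ (succ (succ zero))))
inferred type:
  Eq Nat (succ (succ (succ (succ zero)))) (succ (succ (succ (succ zero))))
reduction steps (normal order): 6
already normal: no
first redex: a beta-redex


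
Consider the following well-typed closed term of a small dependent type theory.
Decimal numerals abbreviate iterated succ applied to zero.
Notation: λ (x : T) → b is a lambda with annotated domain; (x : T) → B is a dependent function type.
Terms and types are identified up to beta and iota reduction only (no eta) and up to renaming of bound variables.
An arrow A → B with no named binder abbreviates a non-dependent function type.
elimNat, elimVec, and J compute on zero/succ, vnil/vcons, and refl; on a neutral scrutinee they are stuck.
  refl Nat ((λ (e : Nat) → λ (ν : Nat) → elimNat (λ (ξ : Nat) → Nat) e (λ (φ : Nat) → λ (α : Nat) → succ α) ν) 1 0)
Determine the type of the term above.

type:
  Eq Nat 1 1


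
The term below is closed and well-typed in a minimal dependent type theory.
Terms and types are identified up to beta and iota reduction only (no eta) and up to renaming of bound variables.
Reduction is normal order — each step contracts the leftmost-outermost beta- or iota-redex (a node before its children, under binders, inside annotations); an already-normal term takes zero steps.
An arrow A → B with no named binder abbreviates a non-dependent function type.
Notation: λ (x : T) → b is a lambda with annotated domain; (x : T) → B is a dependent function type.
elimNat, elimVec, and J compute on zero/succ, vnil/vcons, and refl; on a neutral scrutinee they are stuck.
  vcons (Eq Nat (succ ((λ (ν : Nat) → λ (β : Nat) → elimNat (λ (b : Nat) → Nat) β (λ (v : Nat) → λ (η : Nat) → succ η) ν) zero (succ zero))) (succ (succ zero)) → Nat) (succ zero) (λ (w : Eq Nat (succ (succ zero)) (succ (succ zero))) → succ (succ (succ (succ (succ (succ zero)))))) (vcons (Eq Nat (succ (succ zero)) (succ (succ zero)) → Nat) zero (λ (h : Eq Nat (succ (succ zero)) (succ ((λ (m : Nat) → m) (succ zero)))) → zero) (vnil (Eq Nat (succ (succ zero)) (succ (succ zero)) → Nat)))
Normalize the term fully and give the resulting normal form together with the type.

reduced normal form:
  vcons (Eq Nat (succ (succ zero)) (succ (succ zero)) → Nat) (succ zero) (λ (ν : Eq Nat (succ (succ zero)) (succ (succ zero))) → succ (succ (succ (succ (succ (succ zero)))))) (vcons (Eq Nat (succ (succ zero)) (succ (succ zero)) → Nat) zero (λ (β : Eq Nat (succ (succ zero)) (succ (succ zero))) → zero) (vnil (Eq Nat (succ (succ zero)) (succ (succ zero)) → Nat)))
the term's type:
  Vec (Eq Nat (succ (succ zero)) (succ (succ zero)) → Nat) (succ (succ zero))
observation: 4 normal-order steps normalize the term, beginning with a beta-redex.


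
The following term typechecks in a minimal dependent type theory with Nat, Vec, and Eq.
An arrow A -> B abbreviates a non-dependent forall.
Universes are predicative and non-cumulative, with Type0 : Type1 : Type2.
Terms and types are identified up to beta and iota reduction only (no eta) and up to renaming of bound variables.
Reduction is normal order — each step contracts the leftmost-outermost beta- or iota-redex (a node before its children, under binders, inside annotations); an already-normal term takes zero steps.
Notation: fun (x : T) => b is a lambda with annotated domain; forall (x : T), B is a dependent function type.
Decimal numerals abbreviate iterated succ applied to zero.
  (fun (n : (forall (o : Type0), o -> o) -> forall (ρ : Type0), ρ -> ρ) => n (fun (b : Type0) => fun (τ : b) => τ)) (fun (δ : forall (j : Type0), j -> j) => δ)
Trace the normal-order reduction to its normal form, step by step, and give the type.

normal-order reduction:
  (fun (n : (forall (o : Type0), o -> o) -> forall (ρ : Type0), ρ -> ρ) => n (fun (b : Type0) => fun (τ : b) => τ)) (fun (δ : forall (j : Type0), j -> j) => δ)
  ~> (fun (n : forall (o : Type0), o -> o) => n) (fun (ρ : Type0) => fun (b : ρ) => b)
  ~> fun (n : Type0) => fun (o : n) => o
type:
  forall (n : Type0), n -> n


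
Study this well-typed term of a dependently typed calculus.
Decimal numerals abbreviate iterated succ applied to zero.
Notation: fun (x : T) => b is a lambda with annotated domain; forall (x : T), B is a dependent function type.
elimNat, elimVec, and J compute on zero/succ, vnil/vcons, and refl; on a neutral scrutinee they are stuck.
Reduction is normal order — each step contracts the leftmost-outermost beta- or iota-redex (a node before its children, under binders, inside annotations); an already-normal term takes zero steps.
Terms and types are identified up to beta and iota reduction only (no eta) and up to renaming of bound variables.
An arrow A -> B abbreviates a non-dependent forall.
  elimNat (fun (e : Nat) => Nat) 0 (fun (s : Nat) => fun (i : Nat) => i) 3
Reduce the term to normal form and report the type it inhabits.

resulting normal form:
  0
the term's type:
  Nat
observation: the first redex contracted is an elimNat iota-redex; the normal form is reached in 10 normal-order steps.


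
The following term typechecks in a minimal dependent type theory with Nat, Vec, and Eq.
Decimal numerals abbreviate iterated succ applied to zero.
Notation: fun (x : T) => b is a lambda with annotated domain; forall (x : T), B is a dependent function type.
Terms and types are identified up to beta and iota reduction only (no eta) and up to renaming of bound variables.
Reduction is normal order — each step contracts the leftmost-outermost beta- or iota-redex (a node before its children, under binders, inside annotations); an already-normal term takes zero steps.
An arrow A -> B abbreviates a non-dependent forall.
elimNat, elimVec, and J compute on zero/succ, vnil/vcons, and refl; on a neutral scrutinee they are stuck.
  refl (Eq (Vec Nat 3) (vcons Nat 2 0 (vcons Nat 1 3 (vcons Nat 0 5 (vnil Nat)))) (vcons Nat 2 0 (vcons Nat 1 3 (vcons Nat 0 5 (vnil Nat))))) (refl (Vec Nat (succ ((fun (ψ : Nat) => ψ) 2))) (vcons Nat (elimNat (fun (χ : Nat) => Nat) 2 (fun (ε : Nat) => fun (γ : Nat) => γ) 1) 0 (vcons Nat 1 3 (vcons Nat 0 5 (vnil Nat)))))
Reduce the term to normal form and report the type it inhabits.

reduced normal form:
  refl (Eq (Vec Nat 3) (vcons Nat 2 0 (vcons Nat 1 3 (vcons Nat 0 5 (vnil Nat)))) (vcons Nat 2 0 (vcons Nat 1 3 (vcons Nat 0 5 (vnil Nat))))) (refl (Vec Nat 3) (vcons Nat 2 0 (vcons Nat 1 3 (vcons Nat 0 5 (vnil Nat)))))
type:
  Eq (Eq (Vec Nat 3) (vcons Nat 2 0 (vcons Nat 1 3 (vcons Nat 0 5 (vnil Nat)))) (vcons Nat 2 0 (vcons Nat 1 3 (vcons Nat 0 5 (vnil Nat))))) (refl (Vec Nat 3) (vcons Nat 2 0 (vcons Nat 1 3 (vcons Nat 0 5 (vnil Nat))))) (refl (Vec Nat 3) (vcons Nat 2 0 (vcons Nat 1 3 (vcons Nat 0 5 (vnil Nat)))))
observation: the term reaches its normal form after 5 normal-order steps.


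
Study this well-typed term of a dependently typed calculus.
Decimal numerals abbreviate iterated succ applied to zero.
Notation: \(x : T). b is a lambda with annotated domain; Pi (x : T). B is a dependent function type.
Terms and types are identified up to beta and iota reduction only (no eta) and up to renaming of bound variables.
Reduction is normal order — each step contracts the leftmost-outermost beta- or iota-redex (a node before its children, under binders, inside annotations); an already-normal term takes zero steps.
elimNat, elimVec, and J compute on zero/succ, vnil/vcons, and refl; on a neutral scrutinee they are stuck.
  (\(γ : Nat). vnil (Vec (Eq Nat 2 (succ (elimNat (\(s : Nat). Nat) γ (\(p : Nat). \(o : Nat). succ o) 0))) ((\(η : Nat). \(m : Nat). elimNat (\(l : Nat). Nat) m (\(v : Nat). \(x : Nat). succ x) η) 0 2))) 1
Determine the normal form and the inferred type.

resulting normal form:
  vnil (Vec (Eq Nat 2 2) 2)
inferred type:
  Vec (Vec (Eq Nat 2 2) 2) 0
observation: reduction starts at a beta-redex, and 5 normal-order steps reach the normal form.


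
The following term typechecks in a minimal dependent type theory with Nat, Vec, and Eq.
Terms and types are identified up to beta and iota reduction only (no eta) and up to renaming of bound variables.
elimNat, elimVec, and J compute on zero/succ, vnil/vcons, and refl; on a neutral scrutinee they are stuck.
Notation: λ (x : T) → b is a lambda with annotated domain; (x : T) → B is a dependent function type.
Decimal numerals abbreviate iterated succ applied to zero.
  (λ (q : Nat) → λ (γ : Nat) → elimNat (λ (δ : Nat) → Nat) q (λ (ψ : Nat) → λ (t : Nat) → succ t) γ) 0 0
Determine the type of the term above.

inferred type:
  Nat


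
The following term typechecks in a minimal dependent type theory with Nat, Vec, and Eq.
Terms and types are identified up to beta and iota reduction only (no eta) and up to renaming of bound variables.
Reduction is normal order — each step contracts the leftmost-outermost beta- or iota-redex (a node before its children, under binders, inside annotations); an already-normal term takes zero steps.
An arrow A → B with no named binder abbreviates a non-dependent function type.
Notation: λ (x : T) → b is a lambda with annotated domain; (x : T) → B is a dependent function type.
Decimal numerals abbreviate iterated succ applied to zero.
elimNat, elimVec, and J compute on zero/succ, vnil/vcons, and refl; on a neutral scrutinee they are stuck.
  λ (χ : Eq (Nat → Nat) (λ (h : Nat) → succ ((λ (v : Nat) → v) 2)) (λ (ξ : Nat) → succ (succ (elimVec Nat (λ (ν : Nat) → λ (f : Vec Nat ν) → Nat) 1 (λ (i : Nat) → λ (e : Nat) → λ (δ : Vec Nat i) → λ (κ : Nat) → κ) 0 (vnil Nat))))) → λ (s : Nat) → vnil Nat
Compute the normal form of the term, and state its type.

resulting normal form:
  λ (χ : Eq (Nat → Nat) (λ (h : Nat) → 3) (λ (v : Nat) → 3)) → λ (ξ : Nat) → vnil Nat
inferred type:
  Eq (Nat → Nat) (λ (χ : Nat) → 3) (λ (h : Nat) → 3) → Nat → Vec Nat 0
observation: contracting a beta-redex first, the term normalizes in 2 steps.


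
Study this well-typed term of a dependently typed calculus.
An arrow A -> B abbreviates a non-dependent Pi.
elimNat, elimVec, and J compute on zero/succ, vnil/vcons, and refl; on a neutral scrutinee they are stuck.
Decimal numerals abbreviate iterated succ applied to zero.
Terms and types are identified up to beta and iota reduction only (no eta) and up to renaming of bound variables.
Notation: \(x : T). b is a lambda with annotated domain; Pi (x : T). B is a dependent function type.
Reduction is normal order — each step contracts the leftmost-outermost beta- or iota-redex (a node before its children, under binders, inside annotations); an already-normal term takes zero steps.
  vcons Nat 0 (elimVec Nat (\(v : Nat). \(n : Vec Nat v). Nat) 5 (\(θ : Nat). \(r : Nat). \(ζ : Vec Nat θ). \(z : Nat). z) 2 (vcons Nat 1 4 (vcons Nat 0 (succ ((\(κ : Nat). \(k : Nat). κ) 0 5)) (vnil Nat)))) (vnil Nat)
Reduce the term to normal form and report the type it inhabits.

resulting normal form:
  vcons Nat 0 5 (vnil Nat)
inferred type:
  Vec Nat 1
observation: normalization takes exactly 11 steps under the normal-order strategy.


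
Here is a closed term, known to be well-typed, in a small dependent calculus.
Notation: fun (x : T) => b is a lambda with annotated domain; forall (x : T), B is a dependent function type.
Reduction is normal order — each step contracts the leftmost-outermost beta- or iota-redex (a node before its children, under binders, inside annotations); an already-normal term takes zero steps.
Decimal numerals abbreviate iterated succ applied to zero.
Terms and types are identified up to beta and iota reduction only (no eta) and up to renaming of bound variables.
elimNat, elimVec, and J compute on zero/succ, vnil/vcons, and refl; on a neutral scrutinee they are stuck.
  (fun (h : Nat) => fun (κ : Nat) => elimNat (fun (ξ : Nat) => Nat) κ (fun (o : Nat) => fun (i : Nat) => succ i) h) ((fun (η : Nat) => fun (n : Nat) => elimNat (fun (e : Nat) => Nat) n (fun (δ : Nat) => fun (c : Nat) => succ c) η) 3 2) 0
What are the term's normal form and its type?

resulting normal form:
  5
inferred type:
  Nat
observation: contracting a beta-redex first, the term normalizes in 30 steps.


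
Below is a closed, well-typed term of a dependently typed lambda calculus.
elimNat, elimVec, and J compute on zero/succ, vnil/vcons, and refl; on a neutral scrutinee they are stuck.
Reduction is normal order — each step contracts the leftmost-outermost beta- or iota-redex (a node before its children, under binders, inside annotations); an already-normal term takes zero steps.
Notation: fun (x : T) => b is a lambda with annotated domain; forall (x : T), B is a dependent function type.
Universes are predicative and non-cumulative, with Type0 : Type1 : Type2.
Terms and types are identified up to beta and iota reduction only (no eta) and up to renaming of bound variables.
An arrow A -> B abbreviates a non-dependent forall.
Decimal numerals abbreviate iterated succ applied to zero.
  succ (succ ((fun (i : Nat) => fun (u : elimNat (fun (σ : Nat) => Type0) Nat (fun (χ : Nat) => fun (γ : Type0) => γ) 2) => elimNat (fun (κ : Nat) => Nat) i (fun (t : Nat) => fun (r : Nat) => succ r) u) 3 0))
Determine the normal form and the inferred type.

normal form:
  5
the term's type:
  Nat
observation: the first redex contracted is a beta-redex; the normal form is reached in 3 normal-order steps.


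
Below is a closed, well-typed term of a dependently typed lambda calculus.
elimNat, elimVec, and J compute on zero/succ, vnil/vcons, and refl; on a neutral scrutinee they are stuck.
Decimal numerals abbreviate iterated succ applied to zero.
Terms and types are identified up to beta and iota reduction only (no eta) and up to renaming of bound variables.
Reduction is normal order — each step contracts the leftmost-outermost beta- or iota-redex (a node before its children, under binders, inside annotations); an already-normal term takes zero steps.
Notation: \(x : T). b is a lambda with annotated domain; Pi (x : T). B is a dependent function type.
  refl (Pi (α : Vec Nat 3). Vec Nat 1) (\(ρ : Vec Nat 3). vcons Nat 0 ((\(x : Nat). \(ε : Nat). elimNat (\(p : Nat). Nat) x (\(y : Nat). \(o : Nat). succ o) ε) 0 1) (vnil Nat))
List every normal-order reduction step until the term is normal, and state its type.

reduction (normal order):
  refl (Pi (α : Vec Nat 3). Vec Nat 1) (\(ρ : Vec Nat 3). vcons Nat 0 ((\(x : Nat). \(ε : Nat). elimNat (\(p : Nat). Nat) x (\(y : Nat). \(o : Nat). succ o) ε) 0 1) (vnil Nat))
  ~> refl (Pi (α : Vec Nat 3). Vec Nat 1) (\(ρ : Vec Nat 3). vcons Nat 0 ((\(x : Nat). elimNat (\(ε : Nat). Nat) 0 (\(p : Nat). \(y : Nat). succ y) x) 1) (vnil Nat))
  ~> refl (Pi (α : Vec Nat 3). Vec Nat 1) (\(ρ : Vec Nat 3). vcons Nat 0 (elimNat (\(x : Nat). Nat) 0 (\(ε : Nat). \(p : Nat). succ p) 1) (vnil Nat))
  ~> refl (Pi (α : Vec Nat 3). Vec Nat 1) (\(ρ : Vec Nat 3). vcons Nat 0 ((\(x : Nat). \(ε : Nat). succ ε) 0 (elimNat (\(p : Nat). Nat) 0 (\(y : Nat). \(o : Nat). succ o) 0)) (vnil Nat))
  ~> refl (Pi (α : Vec Nat 3). Vec Nat 1) (\(ρ : Vec Nat 3). vcons Nat 0 ((\(x : Nat). succ x) (elimNat (\(ε : Nat). Nat) 0 (\(p : Nat). \(y : Nat). succ y) 0)) (vnil Nat))
  ~> refl (Pi (α : Vec Nat 3). Vec Nat 1) (\(ρ : Vec Nat 3). vcons Nat 0 (succ (elimNat (\(x : Nat). Nat) 0 (\(ε : Nat). \(p : Nat). succ p) 0)) (vnil Nat))
  ~> refl (Pi (α : Vec Nat 3). Vec Nat 1) (\(ρ : Vec Nat 3). vcons Nat 0 1 (vnil Nat))
inferred type:
  Eq (Pi (α : Vec Nat 3). Vec Nat 1) (\(ρ : Vec Nat 3). vcons Nat 0 1 (vnil Nat)) (\(x : Vec Nat 3). vcons Nat 0 1 (vnil Nat))


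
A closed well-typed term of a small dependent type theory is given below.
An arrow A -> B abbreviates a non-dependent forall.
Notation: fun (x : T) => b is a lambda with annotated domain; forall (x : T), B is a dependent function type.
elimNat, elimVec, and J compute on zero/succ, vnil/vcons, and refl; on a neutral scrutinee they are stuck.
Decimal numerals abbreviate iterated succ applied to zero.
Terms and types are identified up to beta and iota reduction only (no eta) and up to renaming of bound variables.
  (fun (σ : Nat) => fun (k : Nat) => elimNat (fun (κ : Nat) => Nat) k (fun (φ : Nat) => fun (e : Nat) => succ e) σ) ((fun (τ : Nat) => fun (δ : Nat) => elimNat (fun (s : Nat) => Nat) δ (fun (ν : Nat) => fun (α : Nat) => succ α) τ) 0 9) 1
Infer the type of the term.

the term's type:
  Nat
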